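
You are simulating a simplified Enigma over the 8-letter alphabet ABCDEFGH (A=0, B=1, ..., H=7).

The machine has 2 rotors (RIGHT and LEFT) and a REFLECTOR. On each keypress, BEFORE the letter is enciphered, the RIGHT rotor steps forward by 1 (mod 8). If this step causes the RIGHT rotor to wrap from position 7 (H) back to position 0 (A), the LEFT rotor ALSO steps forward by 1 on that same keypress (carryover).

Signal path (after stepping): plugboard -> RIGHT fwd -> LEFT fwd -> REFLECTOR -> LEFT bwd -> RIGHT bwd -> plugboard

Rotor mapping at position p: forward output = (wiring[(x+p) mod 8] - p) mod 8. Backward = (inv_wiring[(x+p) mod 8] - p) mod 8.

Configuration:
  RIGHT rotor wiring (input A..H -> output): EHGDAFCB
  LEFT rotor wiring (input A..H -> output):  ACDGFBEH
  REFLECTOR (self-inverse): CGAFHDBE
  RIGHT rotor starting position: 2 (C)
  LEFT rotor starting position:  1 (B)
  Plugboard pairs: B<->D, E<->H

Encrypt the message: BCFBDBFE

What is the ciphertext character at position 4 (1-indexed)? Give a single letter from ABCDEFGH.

Char 1 ('B'): step: R->3, L=1; B->plug->D->R->H->L->H->refl->E->L'->D->R'->H->plug->E
Char 2 ('C'): step: R->4, L=1; C->plug->C->R->G->L->G->refl->B->L'->A->R'->E->plug->H
Char 3 ('F'): step: R->5, L=1; F->plug->F->R->B->L->C->refl->A->L'->E->R'->C->plug->C
Char 4 ('B'): step: R->6, L=1; B->plug->D->R->B->L->C->refl->A->L'->E->R'->A->plug->A

A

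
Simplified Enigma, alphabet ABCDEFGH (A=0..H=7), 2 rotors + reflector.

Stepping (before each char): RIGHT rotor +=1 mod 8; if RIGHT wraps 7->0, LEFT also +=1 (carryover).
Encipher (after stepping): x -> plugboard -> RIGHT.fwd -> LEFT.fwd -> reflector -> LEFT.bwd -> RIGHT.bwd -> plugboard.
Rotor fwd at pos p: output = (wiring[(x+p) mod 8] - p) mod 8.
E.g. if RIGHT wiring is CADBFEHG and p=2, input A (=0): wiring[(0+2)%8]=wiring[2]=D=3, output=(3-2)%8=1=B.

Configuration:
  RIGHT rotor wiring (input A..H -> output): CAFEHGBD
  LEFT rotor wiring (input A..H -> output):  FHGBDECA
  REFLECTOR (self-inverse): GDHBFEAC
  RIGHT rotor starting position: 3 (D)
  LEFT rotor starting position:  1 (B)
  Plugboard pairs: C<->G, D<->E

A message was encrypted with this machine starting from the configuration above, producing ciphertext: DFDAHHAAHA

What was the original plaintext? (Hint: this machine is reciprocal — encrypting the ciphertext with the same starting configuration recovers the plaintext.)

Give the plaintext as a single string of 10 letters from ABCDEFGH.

Answer: AHCDCGFGED

Derivation:
Char 1 ('D'): step: R->4, L=1; D->plug->E->R->G->L->H->refl->C->L'->D->R'->A->plug->A
Char 2 ('F'): step: R->5, L=1; F->plug->F->R->A->L->G->refl->A->L'->C->R'->H->plug->H
Char 3 ('D'): step: R->6, L=1; D->plug->E->R->H->L->E->refl->F->L'->B->R'->G->plug->C
Char 4 ('A'): step: R->7, L=1; A->plug->A->R->E->L->D->refl->B->L'->F->R'->E->plug->D
Char 5 ('H'): step: R->0, L->2 (L advanced); H->plug->H->R->D->L->C->refl->H->L'->B->R'->G->plug->C
Char 6 ('H'): step: R->1, L=2; H->plug->H->R->B->L->H->refl->C->L'->D->R'->C->plug->G
Char 7 ('A'): step: R->2, L=2; A->plug->A->R->D->L->C->refl->H->L'->B->R'->F->plug->F
Char 8 ('A'): step: R->3, L=2; A->plug->A->R->B->L->H->refl->C->L'->D->R'->C->plug->G
Char 9 ('H'): step: R->4, L=2; H->plug->H->R->A->L->E->refl->F->L'->H->R'->D->plug->E
Char 10 ('A'): step: R->5, L=2; A->plug->A->R->B->L->H->refl->C->L'->D->R'->E->plug->D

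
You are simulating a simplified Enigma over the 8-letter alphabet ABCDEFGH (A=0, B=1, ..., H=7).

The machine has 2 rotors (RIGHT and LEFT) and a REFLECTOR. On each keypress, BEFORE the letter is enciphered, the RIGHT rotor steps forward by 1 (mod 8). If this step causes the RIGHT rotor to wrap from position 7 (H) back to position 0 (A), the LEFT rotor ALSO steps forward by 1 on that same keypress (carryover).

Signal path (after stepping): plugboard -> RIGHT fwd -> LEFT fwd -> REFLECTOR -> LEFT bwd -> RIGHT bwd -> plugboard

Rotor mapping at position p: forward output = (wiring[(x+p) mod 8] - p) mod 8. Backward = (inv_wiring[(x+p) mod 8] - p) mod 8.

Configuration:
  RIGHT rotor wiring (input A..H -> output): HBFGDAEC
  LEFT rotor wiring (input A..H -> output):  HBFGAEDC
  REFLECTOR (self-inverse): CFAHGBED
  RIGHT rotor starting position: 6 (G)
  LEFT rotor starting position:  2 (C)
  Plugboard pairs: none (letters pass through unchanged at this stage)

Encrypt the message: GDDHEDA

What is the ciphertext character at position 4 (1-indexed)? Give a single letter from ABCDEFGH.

Char 1 ('G'): step: R->7, L=2; G->plug->G->R->B->L->E->refl->G->L'->C->R'->C->plug->C
Char 2 ('D'): step: R->0, L->3 (L advanced); D->plug->D->R->G->L->G->refl->E->L'->F->R'->C->plug->C
Char 3 ('D'): step: R->1, L=3; D->plug->D->R->C->L->B->refl->F->L'->B->R'->G->plug->G
Char 4 ('H'): step: R->2, L=3; H->plug->H->R->H->L->C->refl->A->L'->D->R'->A->plug->A

A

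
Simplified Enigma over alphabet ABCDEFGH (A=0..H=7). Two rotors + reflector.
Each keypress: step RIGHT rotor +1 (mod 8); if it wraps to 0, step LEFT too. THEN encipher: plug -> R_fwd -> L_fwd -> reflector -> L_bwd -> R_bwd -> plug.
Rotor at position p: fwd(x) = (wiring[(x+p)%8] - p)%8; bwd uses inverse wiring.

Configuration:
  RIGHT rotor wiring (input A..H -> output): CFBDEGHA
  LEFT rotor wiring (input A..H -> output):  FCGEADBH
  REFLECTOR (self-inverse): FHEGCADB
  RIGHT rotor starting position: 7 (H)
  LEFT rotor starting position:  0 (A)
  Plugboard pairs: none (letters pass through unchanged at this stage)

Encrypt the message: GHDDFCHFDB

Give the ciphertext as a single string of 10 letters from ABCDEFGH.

Char 1 ('G'): step: R->0, L->1 (L advanced); G->plug->G->R->H->L->E->refl->C->L'->E->R'->E->plug->E
Char 2 ('H'): step: R->1, L=1; H->plug->H->R->B->L->F->refl->A->L'->F->R'->E->plug->E
Char 3 ('D'): step: R->2, L=1; D->plug->D->R->E->L->C->refl->E->L'->H->R'->A->plug->A
Char 4 ('D'): step: R->3, L=1; D->plug->D->R->E->L->C->refl->E->L'->H->R'->F->plug->F
Char 5 ('F'): step: R->4, L=1; F->plug->F->R->B->L->F->refl->A->L'->F->R'->G->plug->G
Char 6 ('C'): step: R->5, L=1; C->plug->C->R->D->L->H->refl->B->L'->A->R'->E->plug->E
Char 7 ('H'): step: R->6, L=1; H->plug->H->R->A->L->B->refl->H->L'->D->R'->E->plug->E
Char 8 ('F'): step: R->7, L=1; F->plug->F->R->F->L->A->refl->F->L'->B->R'->A->plug->A
Char 9 ('D'): step: R->0, L->2 (L advanced); D->plug->D->R->D->L->B->refl->H->L'->E->R'->E->plug->E
Char 10 ('B'): step: R->1, L=2; B->plug->B->R->A->L->E->refl->C->L'->B->R'->H->plug->H

Answer: EEAFGEEAEH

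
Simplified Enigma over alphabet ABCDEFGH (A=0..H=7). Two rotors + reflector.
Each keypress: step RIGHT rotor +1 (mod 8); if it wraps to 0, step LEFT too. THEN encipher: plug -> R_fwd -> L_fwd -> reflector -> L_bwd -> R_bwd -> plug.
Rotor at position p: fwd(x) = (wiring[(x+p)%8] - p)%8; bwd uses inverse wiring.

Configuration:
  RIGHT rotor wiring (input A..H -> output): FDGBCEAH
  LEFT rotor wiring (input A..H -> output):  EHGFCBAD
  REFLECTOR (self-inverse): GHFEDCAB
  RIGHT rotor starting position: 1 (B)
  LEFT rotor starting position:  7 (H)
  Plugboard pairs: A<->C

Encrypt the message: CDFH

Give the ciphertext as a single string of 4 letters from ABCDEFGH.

Answer: DGDD

Derivation:
Char 1 ('C'): step: R->2, L=7; C->plug->A->R->E->L->G->refl->A->L'->C->R'->D->plug->D
Char 2 ('D'): step: R->3, L=7; D->plug->D->R->F->L->D->refl->E->L'->A->R'->G->plug->G
Char 3 ('F'): step: R->4, L=7; F->plug->F->R->H->L->B->refl->H->L'->D->R'->D->plug->D
Char 4 ('H'): step: R->5, L=7; H->plug->H->R->F->L->D->refl->E->L'->A->R'->D->plug->D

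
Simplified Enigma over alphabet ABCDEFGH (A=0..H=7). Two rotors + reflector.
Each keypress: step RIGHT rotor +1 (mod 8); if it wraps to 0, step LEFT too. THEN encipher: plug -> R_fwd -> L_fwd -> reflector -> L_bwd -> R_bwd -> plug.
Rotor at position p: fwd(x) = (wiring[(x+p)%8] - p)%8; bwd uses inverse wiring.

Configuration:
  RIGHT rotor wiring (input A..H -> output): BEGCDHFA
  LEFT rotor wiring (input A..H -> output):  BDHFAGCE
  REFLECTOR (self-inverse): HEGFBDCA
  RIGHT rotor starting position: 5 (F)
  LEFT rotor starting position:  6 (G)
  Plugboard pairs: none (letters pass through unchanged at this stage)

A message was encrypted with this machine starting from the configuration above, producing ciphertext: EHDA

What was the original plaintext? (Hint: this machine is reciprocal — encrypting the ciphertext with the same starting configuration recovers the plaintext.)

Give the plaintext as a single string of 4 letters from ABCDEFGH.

Answer: FAGE

Derivation:
Char 1 ('E'): step: R->6, L=6; E->plug->E->R->A->L->E->refl->B->L'->E->R'->F->plug->F
Char 2 ('H'): step: R->7, L=6; H->plug->H->R->G->L->C->refl->G->L'->B->R'->A->plug->A
Char 3 ('D'): step: R->0, L->7 (L advanced); D->plug->D->R->C->L->E->refl->B->L'->F->R'->G->plug->G
Char 4 ('A'): step: R->1, L=7; A->plug->A->R->D->L->A->refl->H->L'->G->R'->E->plug->E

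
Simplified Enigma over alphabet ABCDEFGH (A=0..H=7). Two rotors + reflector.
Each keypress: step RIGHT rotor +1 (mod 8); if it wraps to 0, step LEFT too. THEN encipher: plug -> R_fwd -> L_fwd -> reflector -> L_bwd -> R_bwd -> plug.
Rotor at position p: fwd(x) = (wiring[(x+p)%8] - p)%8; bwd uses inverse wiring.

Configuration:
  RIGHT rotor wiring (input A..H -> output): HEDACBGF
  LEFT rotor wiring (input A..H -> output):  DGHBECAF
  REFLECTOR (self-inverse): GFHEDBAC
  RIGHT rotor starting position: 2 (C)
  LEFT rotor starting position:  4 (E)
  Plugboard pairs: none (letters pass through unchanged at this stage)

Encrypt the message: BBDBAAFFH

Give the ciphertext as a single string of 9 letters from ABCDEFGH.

Char 1 ('B'): step: R->3, L=4; B->plug->B->R->H->L->F->refl->B->L'->D->R'->D->plug->D
Char 2 ('B'): step: R->4, L=4; B->plug->B->R->F->L->C->refl->H->L'->E->R'->H->plug->H
Char 3 ('D'): step: R->5, L=4; D->plug->D->R->C->L->E->refl->D->L'->G->R'->F->plug->F
Char 4 ('B'): step: R->6, L=4; B->plug->B->R->H->L->F->refl->B->L'->D->R'->H->plug->H
Char 5 ('A'): step: R->7, L=4; A->plug->A->R->G->L->D->refl->E->L'->C->R'->G->plug->G
Char 6 ('A'): step: R->0, L->5 (L advanced); A->plug->A->R->H->L->H->refl->C->L'->F->R'->H->plug->H
Char 7 ('F'): step: R->1, L=5; F->plug->F->R->F->L->C->refl->H->L'->H->R'->C->plug->C
Char 8 ('F'): step: R->2, L=5; F->plug->F->R->D->L->G->refl->A->L'->C->R'->H->plug->H
Char 9 ('H'): step: R->3, L=5; H->plug->H->R->A->L->F->refl->B->L'->E->R'->F->plug->F

Answer: DHFHGHCHF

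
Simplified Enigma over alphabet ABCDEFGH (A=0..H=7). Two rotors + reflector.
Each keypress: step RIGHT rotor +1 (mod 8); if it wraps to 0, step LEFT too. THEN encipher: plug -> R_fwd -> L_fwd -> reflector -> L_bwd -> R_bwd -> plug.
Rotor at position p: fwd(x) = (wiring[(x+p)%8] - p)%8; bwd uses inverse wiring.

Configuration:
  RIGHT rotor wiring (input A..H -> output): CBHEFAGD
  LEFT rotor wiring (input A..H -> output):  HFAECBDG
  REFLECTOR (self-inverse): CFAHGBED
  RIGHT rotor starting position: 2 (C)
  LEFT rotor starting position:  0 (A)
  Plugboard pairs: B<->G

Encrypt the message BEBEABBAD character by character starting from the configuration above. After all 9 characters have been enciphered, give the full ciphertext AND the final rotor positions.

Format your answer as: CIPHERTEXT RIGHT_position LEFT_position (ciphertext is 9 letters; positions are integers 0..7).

Char 1 ('B'): step: R->3, L=0; B->plug->G->R->G->L->D->refl->H->L'->A->R'->E->plug->E
Char 2 ('E'): step: R->4, L=0; E->plug->E->R->G->L->D->refl->H->L'->A->R'->H->plug->H
Char 3 ('B'): step: R->5, L=0; B->plug->G->R->H->L->G->refl->E->L'->D->R'->A->plug->A
Char 4 ('E'): step: R->6, L=0; E->plug->E->R->B->L->F->refl->B->L'->F->R'->B->plug->G
Char 5 ('A'): step: R->7, L=0; A->plug->A->R->E->L->C->refl->A->L'->C->R'->C->plug->C
Char 6 ('B'): step: R->0, L->1 (L advanced); B->plug->G->R->G->L->F->refl->B->L'->D->R'->H->plug->H
Char 7 ('B'): step: R->1, L=1; B->plug->G->R->C->L->D->refl->H->L'->B->R'->H->plug->H
Char 8 ('A'): step: R->2, L=1; A->plug->A->R->F->L->C->refl->A->L'->E->R'->E->plug->E
Char 9 ('D'): step: R->3, L=1; D->plug->D->R->D->L->B->refl->F->L'->G->R'->G->plug->B
Final: ciphertext=EHAGCHHEB, RIGHT=3, LEFT=1

Answer: EHAGCHHEB 3 1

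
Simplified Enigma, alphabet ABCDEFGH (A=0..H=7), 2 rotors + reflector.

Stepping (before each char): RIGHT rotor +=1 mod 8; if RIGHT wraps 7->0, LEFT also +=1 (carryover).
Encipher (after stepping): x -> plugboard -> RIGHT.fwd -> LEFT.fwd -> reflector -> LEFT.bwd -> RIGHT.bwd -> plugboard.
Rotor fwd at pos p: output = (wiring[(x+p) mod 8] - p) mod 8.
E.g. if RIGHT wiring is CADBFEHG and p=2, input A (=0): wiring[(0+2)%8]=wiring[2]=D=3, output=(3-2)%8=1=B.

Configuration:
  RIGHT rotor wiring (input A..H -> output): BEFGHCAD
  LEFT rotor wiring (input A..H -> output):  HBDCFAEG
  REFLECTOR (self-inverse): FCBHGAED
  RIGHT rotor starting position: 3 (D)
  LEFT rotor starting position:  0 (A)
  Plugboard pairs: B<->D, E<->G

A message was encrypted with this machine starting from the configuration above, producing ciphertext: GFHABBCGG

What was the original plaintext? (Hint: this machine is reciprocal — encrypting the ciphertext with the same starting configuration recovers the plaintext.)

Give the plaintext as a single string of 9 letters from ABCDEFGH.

Char 1 ('G'): step: R->4, L=0; G->plug->E->R->F->L->A->refl->F->L'->E->R'->C->plug->C
Char 2 ('F'): step: R->5, L=0; F->plug->F->R->A->L->H->refl->D->L'->C->R'->H->plug->H
Char 3 ('H'): step: R->6, L=0; H->plug->H->R->E->L->F->refl->A->L'->F->R'->B->plug->D
Char 4 ('A'): step: R->7, L=0; A->plug->A->R->E->L->F->refl->A->L'->F->R'->C->plug->C
Char 5 ('B'): step: R->0, L->1 (L advanced); B->plug->D->R->G->L->F->refl->A->L'->A->R'->G->plug->E
Char 6 ('B'): step: R->1, L=1; B->plug->D->R->G->L->F->refl->A->L'->A->R'->H->plug->H
Char 7 ('C'): step: R->2, L=1; C->plug->C->R->F->L->D->refl->H->L'->E->R'->B->plug->D
Char 8 ('G'): step: R->3, L=1; G->plug->E->R->A->L->A->refl->F->L'->G->R'->F->plug->F
Char 9 ('G'): step: R->4, L=1; G->plug->E->R->F->L->D->refl->H->L'->E->R'->C->plug->C

Answer: CHDCEHDFC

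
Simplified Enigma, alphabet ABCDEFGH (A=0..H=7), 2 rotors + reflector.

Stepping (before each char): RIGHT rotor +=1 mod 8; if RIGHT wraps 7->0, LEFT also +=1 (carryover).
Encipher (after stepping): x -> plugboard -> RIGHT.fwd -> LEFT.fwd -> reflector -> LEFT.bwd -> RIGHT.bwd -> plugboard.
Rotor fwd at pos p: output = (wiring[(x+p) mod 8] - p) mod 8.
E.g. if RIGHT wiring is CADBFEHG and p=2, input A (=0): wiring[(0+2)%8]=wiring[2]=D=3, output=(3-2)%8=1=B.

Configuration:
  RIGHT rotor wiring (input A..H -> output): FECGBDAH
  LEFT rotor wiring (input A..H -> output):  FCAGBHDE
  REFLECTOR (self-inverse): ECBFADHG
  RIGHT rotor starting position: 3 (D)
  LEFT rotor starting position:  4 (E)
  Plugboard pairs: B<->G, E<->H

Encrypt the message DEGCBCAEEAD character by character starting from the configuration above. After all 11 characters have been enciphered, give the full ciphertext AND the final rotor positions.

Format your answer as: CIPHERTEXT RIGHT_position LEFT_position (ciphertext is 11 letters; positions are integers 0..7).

Char 1 ('D'): step: R->4, L=4; D->plug->D->R->D->L->A->refl->E->L'->G->R'->G->plug->B
Char 2 ('E'): step: R->5, L=4; E->plug->H->R->E->L->B->refl->C->L'->H->R'->E->plug->H
Char 3 ('G'): step: R->6, L=4; G->plug->B->R->B->L->D->refl->F->L'->A->R'->F->plug->F
Char 4 ('C'): step: R->7, L=4; C->plug->C->R->F->L->G->refl->H->L'->C->R'->F->plug->F
Char 5 ('B'): step: R->0, L->5 (L advanced); B->plug->G->R->A->L->C->refl->B->L'->G->R'->D->plug->D
Char 6 ('C'): step: R->1, L=5; C->plug->C->R->F->L->D->refl->F->L'->E->R'->H->plug->E
Char 7 ('A'): step: R->2, L=5; A->plug->A->R->A->L->C->refl->B->L'->G->R'->E->plug->H
Char 8 ('E'): step: R->3, L=5; E->plug->H->R->H->L->E->refl->A->L'->D->R'->A->plug->A
Char 9 ('E'): step: R->4, L=5; E->plug->H->R->C->L->H->refl->G->L'->B->R'->E->plug->H
Char 10 ('A'): step: R->5, L=5; A->plug->A->R->G->L->B->refl->C->L'->A->R'->D->plug->D
Char 11 ('D'): step: R->6, L=5; D->plug->D->R->G->L->B->refl->C->L'->A->R'->F->plug->F
Final: ciphertext=BHFFDEHAHDF, RIGHT=6, LEFT=5

Answer: BHFFDEHAHDF 6 5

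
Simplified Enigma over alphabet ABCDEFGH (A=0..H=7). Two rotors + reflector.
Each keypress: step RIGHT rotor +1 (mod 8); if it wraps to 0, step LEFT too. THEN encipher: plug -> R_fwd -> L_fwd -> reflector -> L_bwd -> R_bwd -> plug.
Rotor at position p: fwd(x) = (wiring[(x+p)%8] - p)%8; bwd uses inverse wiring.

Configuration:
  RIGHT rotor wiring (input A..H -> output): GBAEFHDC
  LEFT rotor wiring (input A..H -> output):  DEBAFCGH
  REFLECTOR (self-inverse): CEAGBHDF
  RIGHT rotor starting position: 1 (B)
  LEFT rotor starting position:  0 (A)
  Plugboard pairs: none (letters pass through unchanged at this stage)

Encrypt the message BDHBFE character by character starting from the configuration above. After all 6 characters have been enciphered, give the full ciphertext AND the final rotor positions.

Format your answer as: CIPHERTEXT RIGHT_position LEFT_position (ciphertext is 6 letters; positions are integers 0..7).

Answer: EGDHCA 7 0

Derivation:
Char 1 ('B'): step: R->2, L=0; B->plug->B->R->C->L->B->refl->E->L'->B->R'->E->plug->E
Char 2 ('D'): step: R->3, L=0; D->plug->D->R->A->L->D->refl->G->L'->G->R'->G->plug->G
Char 3 ('H'): step: R->4, L=0; H->plug->H->R->A->L->D->refl->G->L'->G->R'->D->plug->D
Char 4 ('B'): step: R->5, L=0; B->plug->B->R->G->L->G->refl->D->L'->A->R'->H->plug->H
Char 5 ('F'): step: R->6, L=0; F->plug->F->R->G->L->G->refl->D->L'->A->R'->C->plug->C
Char 6 ('E'): step: R->7, L=0; E->plug->E->R->F->L->C->refl->A->L'->D->R'->A->plug->A
Final: ciphertext=EGDHCA, RIGHT=7, LEFT=0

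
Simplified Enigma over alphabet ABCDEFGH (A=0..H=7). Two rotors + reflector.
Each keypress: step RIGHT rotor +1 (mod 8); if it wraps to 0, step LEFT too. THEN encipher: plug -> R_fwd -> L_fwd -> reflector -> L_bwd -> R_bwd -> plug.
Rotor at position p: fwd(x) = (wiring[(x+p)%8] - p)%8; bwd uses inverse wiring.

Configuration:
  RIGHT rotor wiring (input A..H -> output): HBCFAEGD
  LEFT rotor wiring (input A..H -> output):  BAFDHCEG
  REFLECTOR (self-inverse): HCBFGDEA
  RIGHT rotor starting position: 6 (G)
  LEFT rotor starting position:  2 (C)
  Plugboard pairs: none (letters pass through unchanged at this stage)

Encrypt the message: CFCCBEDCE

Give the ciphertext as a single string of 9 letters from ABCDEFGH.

Char 1 ('C'): step: R->7, L=2; C->plug->C->R->C->L->F->refl->D->L'->A->R'->B->plug->B
Char 2 ('F'): step: R->0, L->3 (L advanced); F->plug->F->R->E->L->D->refl->F->L'->G->R'->G->plug->G
Char 3 ('C'): step: R->1, L=3; C->plug->C->R->E->L->D->refl->F->L'->G->R'->H->plug->H
Char 4 ('C'): step: R->2, L=3; C->plug->C->R->G->L->F->refl->D->L'->E->R'->E->plug->E
Char 5 ('B'): step: R->3, L=3; B->plug->B->R->F->L->G->refl->E->L'->B->R'->C->plug->C
Char 6 ('E'): step: R->4, L=3; E->plug->E->R->D->L->B->refl->C->L'->H->R'->D->plug->D
Char 7 ('D'): step: R->5, L=3; D->plug->D->R->C->L->H->refl->A->L'->A->R'->G->plug->G
Char 8 ('C'): step: R->6, L=3; C->plug->C->R->B->L->E->refl->G->L'->F->R'->B->plug->B
Char 9 ('E'): step: R->7, L=3; E->plug->E->R->G->L->F->refl->D->L'->E->R'->A->plug->A

Answer: BGHECDGBA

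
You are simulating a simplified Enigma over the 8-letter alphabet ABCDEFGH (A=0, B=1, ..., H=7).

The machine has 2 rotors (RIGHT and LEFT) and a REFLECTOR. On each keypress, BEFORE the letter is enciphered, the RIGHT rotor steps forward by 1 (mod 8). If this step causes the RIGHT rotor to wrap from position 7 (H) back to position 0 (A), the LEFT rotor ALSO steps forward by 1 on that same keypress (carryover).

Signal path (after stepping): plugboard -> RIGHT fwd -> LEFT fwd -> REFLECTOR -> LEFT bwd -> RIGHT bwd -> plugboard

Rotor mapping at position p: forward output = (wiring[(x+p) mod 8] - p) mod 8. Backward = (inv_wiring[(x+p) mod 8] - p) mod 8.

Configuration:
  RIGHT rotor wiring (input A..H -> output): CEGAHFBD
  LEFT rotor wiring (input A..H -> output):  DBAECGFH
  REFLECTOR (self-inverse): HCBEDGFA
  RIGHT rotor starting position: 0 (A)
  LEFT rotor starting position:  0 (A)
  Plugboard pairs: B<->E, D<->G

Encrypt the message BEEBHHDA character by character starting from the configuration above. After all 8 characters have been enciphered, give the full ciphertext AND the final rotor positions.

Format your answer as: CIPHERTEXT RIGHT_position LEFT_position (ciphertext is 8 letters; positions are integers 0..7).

Answer: HCDCBFCF 0 1

Derivation:
Char 1 ('B'): step: R->1, L=0; B->plug->E->R->E->L->C->refl->B->L'->B->R'->H->plug->H
Char 2 ('E'): step: R->2, L=0; E->plug->B->R->G->L->F->refl->G->L'->F->R'->C->plug->C
Char 3 ('E'): step: R->3, L=0; E->plug->B->R->E->L->C->refl->B->L'->B->R'->G->plug->D
Char 4 ('B'): step: R->4, L=0; B->plug->E->R->G->L->F->refl->G->L'->F->R'->C->plug->C
Char 5 ('H'): step: R->5, L=0; H->plug->H->R->C->L->A->refl->H->L'->H->R'->E->plug->B
Char 6 ('H'): step: R->6, L=0; H->plug->H->R->H->L->H->refl->A->L'->C->R'->F->plug->F
Char 7 ('D'): step: R->7, L=0; D->plug->G->R->G->L->F->refl->G->L'->F->R'->C->plug->C
Char 8 ('A'): step: R->0, L->1 (L advanced); A->plug->A->R->C->L->D->refl->E->L'->F->R'->F->plug->F
Final: ciphertext=HCDCBFCF, RIGHT=0, LEFT=1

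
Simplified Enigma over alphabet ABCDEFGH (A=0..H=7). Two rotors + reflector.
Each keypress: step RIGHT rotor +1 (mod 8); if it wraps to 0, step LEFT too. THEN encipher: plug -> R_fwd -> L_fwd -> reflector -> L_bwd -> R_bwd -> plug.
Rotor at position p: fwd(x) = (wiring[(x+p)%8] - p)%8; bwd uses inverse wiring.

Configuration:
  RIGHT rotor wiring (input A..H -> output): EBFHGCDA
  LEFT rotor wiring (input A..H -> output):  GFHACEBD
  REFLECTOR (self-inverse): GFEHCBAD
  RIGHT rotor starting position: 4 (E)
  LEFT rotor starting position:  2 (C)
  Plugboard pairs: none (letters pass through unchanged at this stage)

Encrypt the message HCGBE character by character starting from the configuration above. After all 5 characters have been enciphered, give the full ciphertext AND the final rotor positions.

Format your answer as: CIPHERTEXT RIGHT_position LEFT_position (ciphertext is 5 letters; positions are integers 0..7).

Char 1 ('H'): step: R->5, L=2; H->plug->H->R->B->L->G->refl->A->L'->C->R'->G->plug->G
Char 2 ('C'): step: R->6, L=2; C->plug->C->R->G->L->E->refl->C->L'->D->R'->D->plug->D
Char 3 ('G'): step: R->7, L=2; G->plug->G->R->D->L->C->refl->E->L'->G->R'->D->plug->D
Char 4 ('B'): step: R->0, L->3 (L advanced); B->plug->B->R->B->L->H->refl->D->L'->F->R'->C->plug->C
Char 5 ('E'): step: R->1, L=3; E->plug->E->R->B->L->H->refl->D->L'->F->R'->D->plug->D
Final: ciphertext=GDDCD, RIGHT=1, LEFT=3

Answer: GDDCD 1 3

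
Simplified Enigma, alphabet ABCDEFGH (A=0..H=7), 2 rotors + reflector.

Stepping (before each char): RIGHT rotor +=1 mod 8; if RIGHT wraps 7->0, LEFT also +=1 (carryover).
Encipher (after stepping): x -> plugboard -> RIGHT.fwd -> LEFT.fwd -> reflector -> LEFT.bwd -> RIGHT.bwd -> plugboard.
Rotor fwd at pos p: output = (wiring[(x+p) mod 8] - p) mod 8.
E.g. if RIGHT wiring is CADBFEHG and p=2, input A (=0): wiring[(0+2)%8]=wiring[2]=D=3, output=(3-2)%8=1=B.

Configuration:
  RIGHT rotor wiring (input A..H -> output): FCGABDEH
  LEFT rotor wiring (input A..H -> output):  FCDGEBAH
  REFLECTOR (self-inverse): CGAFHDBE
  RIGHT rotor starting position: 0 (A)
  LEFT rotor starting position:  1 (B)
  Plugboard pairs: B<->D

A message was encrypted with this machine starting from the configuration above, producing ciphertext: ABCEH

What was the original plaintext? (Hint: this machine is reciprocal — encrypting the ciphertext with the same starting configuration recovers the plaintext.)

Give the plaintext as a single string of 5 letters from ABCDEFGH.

Char 1 ('A'): step: R->1, L=1; A->plug->A->R->B->L->C->refl->A->L'->E->R'->H->plug->H
Char 2 ('B'): step: R->2, L=1; B->plug->D->R->B->L->C->refl->A->L'->E->R'->A->plug->A
Char 3 ('C'): step: R->3, L=1; C->plug->C->R->A->L->B->refl->G->L'->G->R'->B->plug->D
Char 4 ('E'): step: R->4, L=1; E->plug->E->R->B->L->C->refl->A->L'->E->R'->H->plug->H
Char 5 ('H'): step: R->5, L=1; H->plug->H->R->E->L->A->refl->C->L'->B->R'->F->plug->F

Answer: HADHF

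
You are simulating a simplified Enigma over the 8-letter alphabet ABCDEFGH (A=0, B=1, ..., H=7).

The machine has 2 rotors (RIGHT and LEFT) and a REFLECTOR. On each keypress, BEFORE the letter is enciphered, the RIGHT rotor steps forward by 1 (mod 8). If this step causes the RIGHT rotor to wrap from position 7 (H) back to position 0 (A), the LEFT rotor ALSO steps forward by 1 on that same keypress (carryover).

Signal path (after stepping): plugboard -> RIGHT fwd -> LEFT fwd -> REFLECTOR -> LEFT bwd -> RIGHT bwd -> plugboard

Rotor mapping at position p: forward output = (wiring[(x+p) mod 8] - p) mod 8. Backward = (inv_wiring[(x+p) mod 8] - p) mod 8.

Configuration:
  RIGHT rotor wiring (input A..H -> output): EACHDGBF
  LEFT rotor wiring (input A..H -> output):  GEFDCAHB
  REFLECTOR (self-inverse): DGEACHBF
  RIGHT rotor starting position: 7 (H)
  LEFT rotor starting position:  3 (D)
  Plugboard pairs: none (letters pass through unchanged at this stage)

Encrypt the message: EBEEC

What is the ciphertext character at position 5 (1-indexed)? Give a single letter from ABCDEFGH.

Char 1 ('E'): step: R->0, L->4 (L advanced); E->plug->E->R->D->L->F->refl->H->L'->H->R'->D->plug->D
Char 2 ('B'): step: R->1, L=4; B->plug->B->R->B->L->E->refl->C->L'->E->R'->G->plug->G
Char 3 ('E'): step: R->2, L=4; E->plug->E->R->H->L->H->refl->F->L'->D->R'->F->plug->F
Char 4 ('E'): step: R->3, L=4; E->plug->E->R->C->L->D->refl->A->L'->F->R'->G->plug->G
Char 5 ('C'): step: R->4, L=4; C->plug->C->R->F->L->A->refl->D->L'->C->R'->B->plug->B

B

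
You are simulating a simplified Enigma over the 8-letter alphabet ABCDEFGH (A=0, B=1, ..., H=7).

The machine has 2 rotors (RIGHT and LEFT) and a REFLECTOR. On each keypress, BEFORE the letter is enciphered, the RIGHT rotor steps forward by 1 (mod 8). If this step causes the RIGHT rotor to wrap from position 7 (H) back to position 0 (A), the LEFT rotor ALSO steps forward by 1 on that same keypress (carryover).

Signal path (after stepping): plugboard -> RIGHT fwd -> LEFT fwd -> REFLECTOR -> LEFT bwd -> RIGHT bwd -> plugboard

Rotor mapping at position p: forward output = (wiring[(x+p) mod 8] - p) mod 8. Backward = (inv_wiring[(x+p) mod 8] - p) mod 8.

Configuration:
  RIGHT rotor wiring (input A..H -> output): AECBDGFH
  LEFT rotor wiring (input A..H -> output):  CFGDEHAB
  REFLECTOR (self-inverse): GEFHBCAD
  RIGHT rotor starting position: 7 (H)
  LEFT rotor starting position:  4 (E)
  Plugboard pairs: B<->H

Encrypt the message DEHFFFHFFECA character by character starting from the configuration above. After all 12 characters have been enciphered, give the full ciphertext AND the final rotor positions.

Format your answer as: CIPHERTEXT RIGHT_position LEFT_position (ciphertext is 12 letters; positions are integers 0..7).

Answer: BDCDDCABHCEE 3 6

Derivation:
Char 1 ('D'): step: R->0, L->5 (L advanced); D->plug->D->R->B->L->D->refl->H->L'->H->R'->H->plug->B
Char 2 ('E'): step: R->1, L=5; E->plug->E->R->F->L->B->refl->E->L'->C->R'->D->plug->D
Char 3 ('H'): step: R->2, L=5; H->plug->B->R->H->L->H->refl->D->L'->B->R'->C->plug->C
Char 4 ('F'): step: R->3, L=5; F->plug->F->R->F->L->B->refl->E->L'->C->R'->D->plug->D
Char 5 ('F'): step: R->4, L=5; F->plug->F->R->A->L->C->refl->F->L'->D->R'->D->plug->D
Char 6 ('F'): step: R->5, L=5; F->plug->F->R->F->L->B->refl->E->L'->C->R'->C->plug->C
Char 7 ('H'): step: R->6, L=5; H->plug->B->R->B->L->D->refl->H->L'->H->R'->A->plug->A
Char 8 ('F'): step: R->7, L=5; F->plug->F->R->E->L->A->refl->G->L'->G->R'->H->plug->B
Char 9 ('F'): step: R->0, L->6 (L advanced); F->plug->F->R->G->L->G->refl->A->L'->E->R'->B->plug->H
Char 10 ('E'): step: R->1, L=6; E->plug->E->R->F->L->F->refl->C->L'->A->R'->C->plug->C
Char 11 ('C'): step: R->2, L=6; C->plug->C->R->B->L->D->refl->H->L'->D->R'->E->plug->E
Char 12 ('A'): step: R->3, L=6; A->plug->A->R->G->L->G->refl->A->L'->E->R'->E->plug->E
Final: ciphertext=BDCDDCABHCEE, RIGHT=3, LEFT=6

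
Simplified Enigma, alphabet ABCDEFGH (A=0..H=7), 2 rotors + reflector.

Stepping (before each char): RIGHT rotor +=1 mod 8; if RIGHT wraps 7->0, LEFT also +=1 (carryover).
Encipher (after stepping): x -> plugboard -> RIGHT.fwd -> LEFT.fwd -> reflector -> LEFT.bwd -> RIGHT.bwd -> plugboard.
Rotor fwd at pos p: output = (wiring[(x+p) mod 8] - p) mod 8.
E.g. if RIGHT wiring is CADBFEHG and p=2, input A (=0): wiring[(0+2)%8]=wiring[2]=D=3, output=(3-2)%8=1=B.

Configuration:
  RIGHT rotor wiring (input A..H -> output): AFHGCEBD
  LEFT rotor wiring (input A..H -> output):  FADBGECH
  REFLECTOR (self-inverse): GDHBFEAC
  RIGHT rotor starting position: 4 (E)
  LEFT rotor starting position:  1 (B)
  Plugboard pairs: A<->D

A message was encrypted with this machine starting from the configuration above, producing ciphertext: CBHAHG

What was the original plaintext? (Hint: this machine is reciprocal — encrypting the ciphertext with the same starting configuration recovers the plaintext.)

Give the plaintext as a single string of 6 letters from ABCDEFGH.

Answer: FGCDDC

Derivation:
Char 1 ('C'): step: R->5, L=1; C->plug->C->R->G->L->G->refl->A->L'->C->R'->F->plug->F
Char 2 ('B'): step: R->6, L=1; B->plug->B->R->F->L->B->refl->D->L'->E->R'->G->plug->G
Char 3 ('H'): step: R->7, L=1; H->plug->H->R->C->L->A->refl->G->L'->G->R'->C->plug->C
Char 4 ('A'): step: R->0, L->2 (L advanced); A->plug->D->R->G->L->D->refl->B->L'->A->R'->A->plug->D
Char 5 ('H'): step: R->1, L=2; H->plug->H->R->H->L->G->refl->A->L'->E->R'->A->plug->D
Char 6 ('G'): step: R->2, L=2; G->plug->G->R->G->L->D->refl->B->L'->A->R'->C->plug->C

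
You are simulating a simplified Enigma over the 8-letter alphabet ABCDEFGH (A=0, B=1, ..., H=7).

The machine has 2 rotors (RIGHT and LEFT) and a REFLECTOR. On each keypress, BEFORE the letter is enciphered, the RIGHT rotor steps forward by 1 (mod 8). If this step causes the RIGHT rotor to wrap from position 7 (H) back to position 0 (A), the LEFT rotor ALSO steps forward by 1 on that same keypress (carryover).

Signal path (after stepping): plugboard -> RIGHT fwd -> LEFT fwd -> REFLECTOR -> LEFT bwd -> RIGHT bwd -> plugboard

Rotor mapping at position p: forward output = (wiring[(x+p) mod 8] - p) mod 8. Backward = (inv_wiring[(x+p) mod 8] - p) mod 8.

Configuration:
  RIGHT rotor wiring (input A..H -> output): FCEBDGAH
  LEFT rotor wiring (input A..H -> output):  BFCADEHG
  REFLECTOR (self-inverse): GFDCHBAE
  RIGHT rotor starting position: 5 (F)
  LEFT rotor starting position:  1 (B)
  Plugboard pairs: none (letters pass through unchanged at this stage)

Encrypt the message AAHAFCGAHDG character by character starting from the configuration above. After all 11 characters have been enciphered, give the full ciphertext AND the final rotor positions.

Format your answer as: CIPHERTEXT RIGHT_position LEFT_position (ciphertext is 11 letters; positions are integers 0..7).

Char 1 ('A'): step: R->6, L=1; A->plug->A->R->C->L->H->refl->E->L'->A->R'->H->plug->H
Char 2 ('A'): step: R->7, L=1; A->plug->A->R->A->L->E->refl->H->L'->C->R'->E->plug->E
Char 3 ('H'): step: R->0, L->2 (L advanced); H->plug->H->R->H->L->D->refl->C->L'->D->R'->E->plug->E
Char 4 ('A'): step: R->1, L=2; A->plug->A->R->B->L->G->refl->A->L'->A->R'->C->plug->C
Char 5 ('F'): step: R->2, L=2; F->plug->F->R->F->L->E->refl->H->L'->G->R'->E->plug->E
Char 6 ('C'): step: R->3, L=2; C->plug->C->R->D->L->C->refl->D->L'->H->R'->G->plug->G
Char 7 ('G'): step: R->4, L=2; G->plug->G->R->A->L->A->refl->G->L'->B->R'->E->plug->E
Char 8 ('A'): step: R->5, L=2; A->plug->A->R->B->L->G->refl->A->L'->A->R'->D->plug->D
Char 9 ('H'): step: R->6, L=2; H->plug->H->R->A->L->A->refl->G->L'->B->R'->B->plug->B
Char 10 ('D'): step: R->7, L=2; D->plug->D->R->F->L->E->refl->H->L'->G->R'->B->plug->B
Char 11 ('G'): step: R->0, L->3 (L advanced); G->plug->G->R->A->L->F->refl->B->L'->C->R'->B->plug->B
Final: ciphertext=HEECEGEDBBB, RIGHT=0, LEFT=3

Answer: HEECEGEDBBB 0 3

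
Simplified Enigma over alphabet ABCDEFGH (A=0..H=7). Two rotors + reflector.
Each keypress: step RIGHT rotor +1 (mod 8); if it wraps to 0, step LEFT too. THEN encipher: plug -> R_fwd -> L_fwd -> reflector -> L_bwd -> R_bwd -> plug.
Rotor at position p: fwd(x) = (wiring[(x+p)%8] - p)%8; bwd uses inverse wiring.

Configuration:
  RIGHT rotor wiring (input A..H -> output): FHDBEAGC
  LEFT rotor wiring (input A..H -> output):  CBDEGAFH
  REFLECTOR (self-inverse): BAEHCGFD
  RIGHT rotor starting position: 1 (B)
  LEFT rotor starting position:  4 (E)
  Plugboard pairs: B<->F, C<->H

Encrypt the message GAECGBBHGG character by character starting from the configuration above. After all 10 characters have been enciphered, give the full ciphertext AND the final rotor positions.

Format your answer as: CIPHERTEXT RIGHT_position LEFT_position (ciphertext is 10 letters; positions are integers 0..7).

Answer: DDAEBDGACB 3 5

Derivation:
Char 1 ('G'): step: R->2, L=4; G->plug->G->R->D->L->D->refl->H->L'->G->R'->D->plug->D
Char 2 ('A'): step: R->3, L=4; A->plug->A->R->G->L->H->refl->D->L'->D->R'->D->plug->D
Char 3 ('E'): step: R->4, L=4; E->plug->E->R->B->L->E->refl->C->L'->A->R'->A->plug->A
Char 4 ('C'): step: R->5, L=4; C->plug->H->R->H->L->A->refl->B->L'->C->R'->E->plug->E
Char 5 ('G'): step: R->6, L=4; G->plug->G->R->G->L->H->refl->D->L'->D->R'->F->plug->B
Char 6 ('B'): step: R->7, L=4; B->plug->F->R->F->L->F->refl->G->L'->E->R'->D->plug->D
Char 7 ('B'): step: R->0, L->5 (L advanced); B->plug->F->R->A->L->D->refl->H->L'->G->R'->G->plug->G
Char 8 ('H'): step: R->1, L=5; H->plug->C->R->A->L->D->refl->H->L'->G->R'->A->plug->A
Char 9 ('G'): step: R->2, L=5; G->plug->G->R->D->L->F->refl->G->L'->F->R'->H->plug->C
Char 10 ('G'): step: R->3, L=5; G->plug->G->R->E->L->E->refl->C->L'->C->R'->F->plug->B
Final: ciphertext=DDAEBDGACB, RIGHT=3, LEFT=5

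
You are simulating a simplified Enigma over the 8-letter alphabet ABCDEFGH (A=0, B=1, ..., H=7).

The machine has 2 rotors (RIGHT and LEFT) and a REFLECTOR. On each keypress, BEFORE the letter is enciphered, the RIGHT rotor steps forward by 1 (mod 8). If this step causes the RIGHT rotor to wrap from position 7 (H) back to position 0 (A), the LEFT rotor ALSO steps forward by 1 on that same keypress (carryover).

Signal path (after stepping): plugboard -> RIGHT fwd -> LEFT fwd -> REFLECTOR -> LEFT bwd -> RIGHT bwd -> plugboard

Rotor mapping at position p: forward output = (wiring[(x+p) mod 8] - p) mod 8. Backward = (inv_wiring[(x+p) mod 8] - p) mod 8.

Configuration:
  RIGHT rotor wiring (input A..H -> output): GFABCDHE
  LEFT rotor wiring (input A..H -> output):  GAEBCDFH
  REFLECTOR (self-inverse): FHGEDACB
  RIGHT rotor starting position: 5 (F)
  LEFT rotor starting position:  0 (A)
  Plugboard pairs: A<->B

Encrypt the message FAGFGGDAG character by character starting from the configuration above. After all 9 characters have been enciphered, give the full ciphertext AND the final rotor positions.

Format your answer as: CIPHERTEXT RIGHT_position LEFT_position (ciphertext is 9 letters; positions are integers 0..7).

Answer: DFEBBACCA 6 1

Derivation:
Char 1 ('F'): step: R->6, L=0; F->plug->F->R->D->L->B->refl->H->L'->H->R'->D->plug->D
Char 2 ('A'): step: R->7, L=0; A->plug->B->R->H->L->H->refl->B->L'->D->R'->F->plug->F
Char 3 ('G'): step: R->0, L->1 (L advanced); G->plug->G->R->H->L->F->refl->A->L'->C->R'->E->plug->E
Char 4 ('F'): step: R->1, L=1; F->plug->F->R->G->L->G->refl->C->L'->E->R'->A->plug->B
Char 5 ('G'): step: R->2, L=1; G->plug->G->R->E->L->C->refl->G->L'->G->R'->A->plug->B
Char 6 ('G'): step: R->3, L=1; G->plug->G->R->C->L->A->refl->F->L'->H->R'->B->plug->A
Char 7 ('D'): step: R->4, L=1; D->plug->D->R->A->L->H->refl->B->L'->D->R'->C->plug->C
Char 8 ('A'): step: R->5, L=1; A->plug->B->R->C->L->A->refl->F->L'->H->R'->C->plug->C
Char 9 ('G'): step: R->6, L=1; G->plug->G->R->E->L->C->refl->G->L'->G->R'->B->plug->A
Final: ciphertext=DFEBBACCA, RIGHT=6, LEFT=1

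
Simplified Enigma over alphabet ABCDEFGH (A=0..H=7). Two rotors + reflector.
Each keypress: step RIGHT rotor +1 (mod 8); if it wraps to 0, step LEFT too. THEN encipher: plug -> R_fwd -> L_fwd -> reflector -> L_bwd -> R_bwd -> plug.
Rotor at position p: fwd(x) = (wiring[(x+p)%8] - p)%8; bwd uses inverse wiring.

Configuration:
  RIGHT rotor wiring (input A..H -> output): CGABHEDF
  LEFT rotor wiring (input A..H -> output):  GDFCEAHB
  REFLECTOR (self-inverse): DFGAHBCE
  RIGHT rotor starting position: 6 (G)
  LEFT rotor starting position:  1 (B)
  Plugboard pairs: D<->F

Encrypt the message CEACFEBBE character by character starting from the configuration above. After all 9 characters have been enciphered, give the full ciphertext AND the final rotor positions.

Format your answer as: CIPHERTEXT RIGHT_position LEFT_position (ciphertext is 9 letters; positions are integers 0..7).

Char 1 ('C'): step: R->7, L=1; C->plug->C->R->H->L->F->refl->B->L'->C->R'->E->plug->E
Char 2 ('E'): step: R->0, L->2 (L advanced); E->plug->E->R->H->L->B->refl->F->L'->E->R'->F->plug->D
Char 3 ('A'): step: R->1, L=2; A->plug->A->R->F->L->H->refl->E->L'->G->R'->D->plug->F
Char 4 ('C'): step: R->2, L=2; C->plug->C->R->F->L->H->refl->E->L'->G->R'->A->plug->A
Char 5 ('F'): step: R->3, L=2; F->plug->D->R->A->L->D->refl->A->L'->B->R'->C->plug->C
Char 6 ('E'): step: R->4, L=2; E->plug->E->R->G->L->E->refl->H->L'->F->R'->H->plug->H
Char 7 ('B'): step: R->5, L=2; B->plug->B->R->G->L->E->refl->H->L'->F->R'->D->plug->F
Char 8 ('B'): step: R->6, L=2; B->plug->B->R->H->L->B->refl->F->L'->E->R'->C->plug->C
Char 9 ('E'): step: R->7, L=2; E->plug->E->R->C->L->C->refl->G->L'->D->R'->B->plug->B
Final: ciphertext=EDFACHFCB, RIGHT=7, LEFT=2

Answer: EDFACHFCB 7 2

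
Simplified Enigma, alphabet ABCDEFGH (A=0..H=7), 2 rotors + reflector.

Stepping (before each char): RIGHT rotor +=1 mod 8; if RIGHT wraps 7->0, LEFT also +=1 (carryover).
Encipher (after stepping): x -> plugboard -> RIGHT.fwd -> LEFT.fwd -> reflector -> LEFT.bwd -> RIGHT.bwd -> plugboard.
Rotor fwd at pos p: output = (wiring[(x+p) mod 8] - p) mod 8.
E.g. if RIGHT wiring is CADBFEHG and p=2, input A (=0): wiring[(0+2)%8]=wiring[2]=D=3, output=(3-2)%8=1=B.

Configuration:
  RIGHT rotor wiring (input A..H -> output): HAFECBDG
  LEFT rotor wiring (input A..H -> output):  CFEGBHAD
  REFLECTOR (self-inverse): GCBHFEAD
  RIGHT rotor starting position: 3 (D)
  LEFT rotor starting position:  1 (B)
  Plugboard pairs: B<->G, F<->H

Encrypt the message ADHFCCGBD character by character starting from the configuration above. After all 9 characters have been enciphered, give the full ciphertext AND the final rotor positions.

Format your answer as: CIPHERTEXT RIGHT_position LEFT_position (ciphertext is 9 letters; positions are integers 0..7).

Answer: CHEHGDDDC 4 2

Derivation:
Char 1 ('A'): step: R->4, L=1; A->plug->A->R->G->L->C->refl->B->L'->H->R'->C->plug->C
Char 2 ('D'): step: R->5, L=1; D->plug->D->R->C->L->F->refl->E->L'->A->R'->F->plug->H
Char 3 ('H'): step: R->6, L=1; H->plug->F->R->G->L->C->refl->B->L'->H->R'->E->plug->E
Char 4 ('F'): step: R->7, L=1; F->plug->H->R->E->L->G->refl->A->L'->D->R'->F->plug->H
Char 5 ('C'): step: R->0, L->2 (L advanced); C->plug->C->R->F->L->B->refl->C->L'->A->R'->B->plug->G
Char 6 ('C'): step: R->1, L=2; C->plug->C->R->D->L->F->refl->E->L'->B->R'->D->plug->D
Char 7 ('G'): step: R->2, L=2; G->plug->B->R->C->L->H->refl->D->L'->H->R'->D->plug->D
Char 8 ('B'): step: R->3, L=2; B->plug->G->R->F->L->B->refl->C->L'->A->R'->D->plug->D
Char 9 ('D'): step: R->4, L=2; D->plug->D->R->C->L->H->refl->D->L'->H->R'->C->plug->C
Final: ciphertext=CHEHGDDDC, RIGHT=4, LEFT=2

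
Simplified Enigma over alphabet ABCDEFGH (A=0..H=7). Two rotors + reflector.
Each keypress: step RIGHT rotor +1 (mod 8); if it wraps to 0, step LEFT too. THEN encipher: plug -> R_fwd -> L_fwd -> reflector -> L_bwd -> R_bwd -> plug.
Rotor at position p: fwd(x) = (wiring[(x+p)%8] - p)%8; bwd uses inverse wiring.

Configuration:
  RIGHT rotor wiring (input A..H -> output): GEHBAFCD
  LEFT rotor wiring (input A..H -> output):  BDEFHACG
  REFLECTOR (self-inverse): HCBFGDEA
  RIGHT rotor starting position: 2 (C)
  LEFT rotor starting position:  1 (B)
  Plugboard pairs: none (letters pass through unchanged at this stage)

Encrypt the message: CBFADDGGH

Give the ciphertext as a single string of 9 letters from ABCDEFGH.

Answer: FCHHCGFCA

Derivation:
Char 1 ('C'): step: R->3, L=1; C->plug->C->R->C->L->E->refl->G->L'->D->R'->F->plug->F
Char 2 ('B'): step: R->4, L=1; B->plug->B->R->B->L->D->refl->F->L'->G->R'->C->plug->C
Char 3 ('F'): step: R->5, L=1; F->plug->F->R->C->L->E->refl->G->L'->D->R'->H->plug->H
Char 4 ('A'): step: R->6, L=1; A->plug->A->R->E->L->H->refl->A->L'->H->R'->H->plug->H
Char 5 ('D'): step: R->7, L=1; D->plug->D->R->A->L->C->refl->B->L'->F->R'->C->plug->C
Char 6 ('D'): step: R->0, L->2 (L advanced); D->plug->D->R->B->L->D->refl->F->L'->C->R'->G->plug->G
Char 7 ('G'): step: R->1, L=2; G->plug->G->R->C->L->F->refl->D->L'->B->R'->F->plug->F
Char 8 ('G'): step: R->2, L=2; G->plug->G->R->E->L->A->refl->H->L'->G->R'->C->plug->C
Char 9 ('H'): step: R->3, L=2; H->plug->H->R->E->L->A->refl->H->L'->G->R'->A->plug->A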